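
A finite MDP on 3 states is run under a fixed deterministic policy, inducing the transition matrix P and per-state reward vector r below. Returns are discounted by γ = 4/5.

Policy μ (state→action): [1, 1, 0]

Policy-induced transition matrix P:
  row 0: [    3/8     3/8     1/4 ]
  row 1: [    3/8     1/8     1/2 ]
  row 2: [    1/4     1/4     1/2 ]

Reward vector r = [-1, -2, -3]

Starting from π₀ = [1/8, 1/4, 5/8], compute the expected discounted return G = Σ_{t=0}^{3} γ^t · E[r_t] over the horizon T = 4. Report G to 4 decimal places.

G = -6.6623

t=0: π = [0.1250, 0.2500, 0.6250], E[r] = -2.5000, γ^t·E[r] = -2.500000, running G = -2.500000
t=1: π = [0.2969, 0.2344, 0.4688], E[r] = -2.1719, γ^t·E[r] = -1.737500, running G = -4.237500
t=2: π = [0.3164, 0.2578, 0.4258], E[r] = -2.1094, γ^t·E[r] = -1.350000, running G = -5.587500
t=3: π = [0.3218, 0.2573, 0.4209], E[r] = -2.0991, γ^t·E[r] = -1.074750, running G = -6.662250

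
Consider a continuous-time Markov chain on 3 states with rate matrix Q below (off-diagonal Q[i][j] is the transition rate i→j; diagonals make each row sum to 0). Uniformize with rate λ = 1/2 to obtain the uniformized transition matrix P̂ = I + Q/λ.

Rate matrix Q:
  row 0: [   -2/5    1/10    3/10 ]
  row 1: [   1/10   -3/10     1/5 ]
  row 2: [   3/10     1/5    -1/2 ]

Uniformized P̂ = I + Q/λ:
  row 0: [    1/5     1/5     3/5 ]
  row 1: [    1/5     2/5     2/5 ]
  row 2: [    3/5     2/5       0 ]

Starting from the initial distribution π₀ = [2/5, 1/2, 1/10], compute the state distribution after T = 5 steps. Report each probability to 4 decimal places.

t=0: π = [0.4000, 0.5000, 0.1000]
t=1: π = [0.2400, 0.3200, 0.4400]
t=2: π = [0.3760, 0.3520, 0.2720]
t=3: π = [0.3088, 0.3248, 0.3664]
t=4: π = [0.3466, 0.3382, 0.3152]
t=5: π = [0.3261, 0.3307, 0.3432]

π = [0.3261, 0.3307, 0.3432]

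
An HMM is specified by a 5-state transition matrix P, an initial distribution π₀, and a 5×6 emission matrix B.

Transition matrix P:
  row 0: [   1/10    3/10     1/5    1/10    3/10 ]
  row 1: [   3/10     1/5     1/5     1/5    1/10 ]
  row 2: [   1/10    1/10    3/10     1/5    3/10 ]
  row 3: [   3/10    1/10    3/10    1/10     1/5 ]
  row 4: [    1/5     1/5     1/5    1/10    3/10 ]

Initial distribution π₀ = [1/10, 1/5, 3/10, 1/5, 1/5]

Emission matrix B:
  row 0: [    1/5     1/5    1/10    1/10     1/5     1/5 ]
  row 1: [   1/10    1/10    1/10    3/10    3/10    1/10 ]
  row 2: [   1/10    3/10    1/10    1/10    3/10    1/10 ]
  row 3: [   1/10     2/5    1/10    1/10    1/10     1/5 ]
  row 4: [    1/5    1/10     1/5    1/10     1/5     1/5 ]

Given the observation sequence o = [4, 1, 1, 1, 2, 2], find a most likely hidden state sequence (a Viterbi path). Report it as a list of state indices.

path = [2, 2, 2, 2, 4, 4]

t=0: δ = [2.000e-02, 6.000e-02, 9.000e-02, 2.000e-02, 4.000e-02]  (obs o_0=4)
t=1: δ = [3.600e-03, 1.200e-03, 8.100e-03, 7.200e-03, 2.700e-03]  ψ = [1, 1, 2, 2, 2]  (obs o_1=1)
t=2: δ = [4.320e-04, 1.080e-04, 7.290e-04, 6.480e-04, 2.430e-04]  ψ = [3, 0, 2, 2, 2]  (obs o_2=1)
t=3: δ = [3.888e-05, 1.296e-05, 6.561e-05, 5.832e-05, 2.187e-05]  ψ = [3, 0, 2, 2, 2]  (obs o_3=1)
t=4: δ = [1.750e-06, 1.166e-06, 1.968e-06, 1.312e-06, 3.937e-06]  ψ = [3, 0, 2, 2, 2]  (obs o_4=2)
t=5: δ = [7.873e-08, 7.873e-08, 7.873e-08, 3.937e-08, 2.362e-07]  ψ = [4, 4, 4, 2, 4]  (obs o_5=2)
backtrack: best end state = 4; path = [2, 2, 2, 2, 4, 4]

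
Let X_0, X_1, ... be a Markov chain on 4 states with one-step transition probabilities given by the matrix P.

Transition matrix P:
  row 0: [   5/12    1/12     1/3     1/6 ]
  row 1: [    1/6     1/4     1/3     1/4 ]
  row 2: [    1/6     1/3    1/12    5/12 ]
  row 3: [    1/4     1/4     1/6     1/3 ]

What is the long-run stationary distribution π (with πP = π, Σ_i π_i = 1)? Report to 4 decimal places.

π = [0.2546, 0.2266, 0.2279, 0.2910]

Balance equations π_j = Σ_i π_i·P[i][j]:
  π_0 = 5/12·π_0 + 1/6·π_1 + 1/6·π_2 + 1/4·π_3
  π_1 = 1/12·π_0 + 1/4·π_1 + 1/3·π_2 + 1/4·π_3
  π_2 = 1/3·π_0 + 1/3·π_1 + 1/12·π_2 + 1/6·π_3
  normalize: π_0 + π_1 + π_2 + π_3 = 1
Solving the linear system gives exactly π = [391/1536, 29/128, 175/768, 149/512].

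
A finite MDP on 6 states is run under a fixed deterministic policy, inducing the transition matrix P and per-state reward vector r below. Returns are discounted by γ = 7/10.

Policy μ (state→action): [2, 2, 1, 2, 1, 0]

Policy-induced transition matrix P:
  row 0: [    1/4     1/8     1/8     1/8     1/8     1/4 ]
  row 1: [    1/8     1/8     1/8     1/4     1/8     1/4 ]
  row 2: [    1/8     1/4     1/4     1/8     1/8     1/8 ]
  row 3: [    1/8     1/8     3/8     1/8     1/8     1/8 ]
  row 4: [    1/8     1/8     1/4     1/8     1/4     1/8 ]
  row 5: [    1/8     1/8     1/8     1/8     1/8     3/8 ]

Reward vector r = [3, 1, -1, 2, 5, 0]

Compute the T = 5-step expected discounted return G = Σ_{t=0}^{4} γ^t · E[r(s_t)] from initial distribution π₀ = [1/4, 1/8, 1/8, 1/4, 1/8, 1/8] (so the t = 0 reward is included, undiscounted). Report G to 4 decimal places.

G = 4.3163

t=0: π = [0.2500, 0.1250, 0.1250, 0.2500, 0.1250, 0.1250], E[r] = 1.8750, γ^t·E[r] = 1.875000, running G = 1.875000
t=1: π = [0.1563, 0.1406, 0.2188, 0.1406, 0.1406, 0.2031], E[r] = 1.3750, γ^t·E[r] = 0.962500, running G = 2.837500
t=2: π = [0.1445, 0.1523, 0.2051, 0.1426, 0.1426, 0.2129], E[r] = 1.3789, γ^t·E[r] = 0.675664, running G = 3.513164
t=3: π = [0.1431, 0.1506, 0.2041, 0.1440, 0.1428, 0.2153], E[r] = 1.3779, γ^t·E[r] = 0.472630, running G = 3.985794
t=4: π = [0.1429, 0.1505, 0.2044, 0.1438, 0.1429, 0.2155], E[r] = 1.3767, γ^t·E[r] = 0.330548, running G = 4.316342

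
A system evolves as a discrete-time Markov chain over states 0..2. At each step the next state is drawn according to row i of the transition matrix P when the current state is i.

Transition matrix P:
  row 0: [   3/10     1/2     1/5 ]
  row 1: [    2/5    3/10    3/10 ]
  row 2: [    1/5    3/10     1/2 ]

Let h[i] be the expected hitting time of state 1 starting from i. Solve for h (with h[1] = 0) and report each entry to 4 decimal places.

First-step conditioning: h[1] = 0; for i ≠ 1, h[i] = 1 + Σ_k P[i][k]·h[k].
  h[0] = 1 + 3/10·h[0] + 1/5·h[2]
  h[2] = 1 + 1/5·h[0] + 1/2·h[2]
Solving the 2×2 linear system over states ≠ 1 gives exactly h = [70/31, 0, 90/31] (h[1] = 0 is the target).

h = [2.2581, 0.0000, 2.9032]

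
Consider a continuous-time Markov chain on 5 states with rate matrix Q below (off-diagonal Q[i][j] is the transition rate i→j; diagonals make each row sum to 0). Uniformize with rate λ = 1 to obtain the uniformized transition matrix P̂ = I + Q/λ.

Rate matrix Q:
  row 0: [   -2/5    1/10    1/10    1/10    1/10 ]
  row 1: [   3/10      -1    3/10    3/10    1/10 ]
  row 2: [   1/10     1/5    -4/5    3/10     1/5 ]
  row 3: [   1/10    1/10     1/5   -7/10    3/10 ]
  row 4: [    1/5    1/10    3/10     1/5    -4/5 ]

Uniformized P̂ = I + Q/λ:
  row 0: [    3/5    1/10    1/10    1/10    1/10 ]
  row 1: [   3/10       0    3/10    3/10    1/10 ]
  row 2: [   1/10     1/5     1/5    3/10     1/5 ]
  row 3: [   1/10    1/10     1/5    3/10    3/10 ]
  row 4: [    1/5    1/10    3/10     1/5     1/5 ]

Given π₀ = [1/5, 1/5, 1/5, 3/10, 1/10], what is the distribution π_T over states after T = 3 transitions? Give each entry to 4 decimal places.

π = [0.2732, 0.1093, 0.2037, 0.2282, 0.1856]

t=0: π = [0.2000, 0.2000, 0.2000, 0.3000, 0.1000]
t=1: π = [0.2500, 0.1000, 0.2100, 0.2500, 0.1900]
t=2: π = [0.2640, 0.1110, 0.2040, 0.2310, 0.1900]
t=3: π = [0.2732, 0.1093, 0.2037, 0.2282, 0.1856]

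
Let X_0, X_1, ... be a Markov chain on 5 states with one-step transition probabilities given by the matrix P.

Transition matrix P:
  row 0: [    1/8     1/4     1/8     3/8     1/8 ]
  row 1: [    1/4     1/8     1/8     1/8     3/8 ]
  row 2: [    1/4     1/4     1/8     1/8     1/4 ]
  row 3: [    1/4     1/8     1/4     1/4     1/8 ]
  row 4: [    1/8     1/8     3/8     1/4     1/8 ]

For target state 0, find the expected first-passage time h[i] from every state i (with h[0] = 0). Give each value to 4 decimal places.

h = [0.0000, 4.5549, 4.5010, 4.4239, 4.9865]

First-step conditioning: h[0] = 0; for i ≠ 0, h[i] = 1 + Σ_k P[i][k]·h[k].
  h[1] = 1 + 1/8·h[1] + 1/8·h[2] + 1/8·h[3] + 3/8·h[4]
  h[2] = 1 + 1/4·h[1] + 1/8·h[2] + 1/8·h[3] + 1/4·h[4]
  h[3] = 1 + 1/8·h[1] + 1/4·h[2] + 1/4·h[3] + 1/8·h[4]
  h[4] = 1 + 1/8·h[1] + 3/8·h[2] + 1/4·h[3] + 1/8·h[4]
Solving the 4×4 linear system over states ≠ 0 gives exactly h = [0, 788/173, 2336/519, 2296/519, 2588/519] (h[0] = 0 is the target).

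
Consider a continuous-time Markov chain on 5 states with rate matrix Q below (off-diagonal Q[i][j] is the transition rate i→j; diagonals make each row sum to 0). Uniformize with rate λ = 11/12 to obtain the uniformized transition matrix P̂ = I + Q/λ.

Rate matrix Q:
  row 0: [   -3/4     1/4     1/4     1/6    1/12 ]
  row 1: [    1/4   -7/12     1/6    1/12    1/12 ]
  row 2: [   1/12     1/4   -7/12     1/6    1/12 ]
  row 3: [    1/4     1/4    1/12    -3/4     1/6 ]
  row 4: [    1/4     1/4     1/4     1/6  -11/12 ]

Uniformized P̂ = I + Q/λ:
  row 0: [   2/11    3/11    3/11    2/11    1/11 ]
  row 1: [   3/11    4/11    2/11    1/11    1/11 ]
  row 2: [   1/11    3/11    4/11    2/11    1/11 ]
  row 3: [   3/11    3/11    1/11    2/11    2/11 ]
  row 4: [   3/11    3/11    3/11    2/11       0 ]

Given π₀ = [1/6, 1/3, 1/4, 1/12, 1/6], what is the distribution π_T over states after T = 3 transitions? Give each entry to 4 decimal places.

t=0: π = [0.1667, 0.3333, 0.2500, 0.0833, 0.1667]
t=1: π = [0.2121, 0.3030, 0.2500, 0.1515, 0.0833]
t=2: π = [0.2080, 0.3003, 0.2404, 0.1543, 0.0971]
t=3: π = [0.2101, 0.3000, 0.2392, 0.1545, 0.0961]

π = [0.2101, 0.3000, 0.2392, 0.1545, 0.0961]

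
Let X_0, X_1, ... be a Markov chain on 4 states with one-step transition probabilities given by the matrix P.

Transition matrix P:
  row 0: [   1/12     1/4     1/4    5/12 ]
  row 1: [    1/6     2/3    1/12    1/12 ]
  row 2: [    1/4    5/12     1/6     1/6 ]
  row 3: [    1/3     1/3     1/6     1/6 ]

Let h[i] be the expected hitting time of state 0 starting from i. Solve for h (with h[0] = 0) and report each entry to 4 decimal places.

First-step conditioning: h[0] = 0; for i ≠ 0, h[i] = 1 + Σ_k P[i][k]·h[k].
  h[1] = 1 + 2/3·h[1] + 1/12·h[2] + 1/12·h[3]
  h[2] = 1 + 5/12·h[1] + 1/6·h[2] + 1/6·h[3]
  h[3] = 1 + 1/3·h[1] + 1/6·h[2] + 1/6·h[3]
Solving the 3×3 linear system over states ≠ 0 gives exactly h = [0, 120/23, 107/23, 97/23] (h[0] = 0 is the target).

h = [0.0000, 5.2174, 4.6522, 4.2174]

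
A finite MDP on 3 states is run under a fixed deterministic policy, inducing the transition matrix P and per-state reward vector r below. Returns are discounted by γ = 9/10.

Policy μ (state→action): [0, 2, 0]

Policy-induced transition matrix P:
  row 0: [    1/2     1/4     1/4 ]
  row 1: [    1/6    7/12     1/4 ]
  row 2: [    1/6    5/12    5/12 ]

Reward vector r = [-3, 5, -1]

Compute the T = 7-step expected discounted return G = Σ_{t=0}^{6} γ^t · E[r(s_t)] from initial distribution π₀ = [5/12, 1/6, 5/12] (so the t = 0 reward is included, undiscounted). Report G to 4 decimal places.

t=0: π = [0.4167, 0.1667, 0.4167], E[r] = -0.8333, γ^t·E[r] = -0.833333, running G = -0.833333
t=1: π = [0.3056, 0.3750, 0.3194], E[r] = 0.6389, γ^t·E[r] = 0.575000, running G = -0.258333
t=2: π = [0.2685, 0.4282, 0.3032], E[r] = 1.0324, γ^t·E[r] = 0.836250, running G = 0.577917
t=3: π = [0.2562, 0.4433, 0.3005], E[r] = 1.1474, γ^t·E[r] = 0.836438, running G = 1.414354
t=4: π = [0.2521, 0.4479, 0.3001], E[r] = 1.1830, γ^t·E[r] = 0.776166, running G = 2.190520
t=5: π = [0.2507, 0.4493, 0.3000], E[r] = 1.1944, γ^t·E[r] = 0.705295, running G = 2.895815
t=6: π = [0.2502, 0.4498, 0.3000], E[r] = 1.1982, γ^t·E[r] = 0.636749, running G = 3.532564

G = 3.5326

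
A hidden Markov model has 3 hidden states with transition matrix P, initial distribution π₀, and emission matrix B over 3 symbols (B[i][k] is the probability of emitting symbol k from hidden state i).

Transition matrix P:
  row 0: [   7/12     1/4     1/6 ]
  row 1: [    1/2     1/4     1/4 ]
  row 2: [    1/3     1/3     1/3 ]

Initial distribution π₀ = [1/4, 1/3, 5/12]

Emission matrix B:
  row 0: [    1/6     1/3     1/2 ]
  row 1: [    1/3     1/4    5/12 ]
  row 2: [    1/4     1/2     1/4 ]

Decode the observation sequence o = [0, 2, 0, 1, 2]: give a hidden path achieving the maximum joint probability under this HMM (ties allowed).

path = [1, 0, 0, 0, 0]

t=0: δ = [4.167e-02, 1.111e-01, 1.042e-01]  (obs o_0=0)
t=1: δ = [2.778e-02, 1.447e-02, 8.681e-03]  ψ = [1, 2, 2]  (obs o_1=2)
t=2: δ = [2.701e-03, 2.315e-03, 1.157e-03]  ψ = [0, 0, 0]  (obs o_2=0)
t=3: δ = [5.251e-04, 1.688e-04, 2.894e-04]  ψ = [0, 0, 1]  (obs o_3=1)
t=4: δ = [1.532e-04, 5.470e-05, 2.411e-05]  ψ = [0, 0, 2]  (obs o_4=2)
backtrack: best end state = 0; path = [1, 0, 0, 0, 0]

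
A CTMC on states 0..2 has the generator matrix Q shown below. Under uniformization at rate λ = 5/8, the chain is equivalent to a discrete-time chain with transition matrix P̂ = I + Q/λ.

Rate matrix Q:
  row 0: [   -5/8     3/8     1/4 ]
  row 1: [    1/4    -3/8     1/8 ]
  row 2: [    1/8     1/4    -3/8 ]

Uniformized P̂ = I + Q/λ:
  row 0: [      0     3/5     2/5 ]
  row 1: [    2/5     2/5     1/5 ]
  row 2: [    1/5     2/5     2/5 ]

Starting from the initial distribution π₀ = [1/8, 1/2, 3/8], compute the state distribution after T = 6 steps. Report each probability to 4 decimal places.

π = [0.2413, 0.4484, 0.3104]

t=0: π = [0.1250, 0.5000, 0.3750]
t=1: π = [0.2750, 0.4250, 0.3000]
t=2: π = [0.2300, 0.4550, 0.3150]
t=3: π = [0.2450, 0.4460, 0.3090]
t=4: π = [0.2402, 0.4490, 0.3108]
t=5: π = [0.2418, 0.4480, 0.3102]
t=6: π = [0.2413, 0.4484, 0.3104]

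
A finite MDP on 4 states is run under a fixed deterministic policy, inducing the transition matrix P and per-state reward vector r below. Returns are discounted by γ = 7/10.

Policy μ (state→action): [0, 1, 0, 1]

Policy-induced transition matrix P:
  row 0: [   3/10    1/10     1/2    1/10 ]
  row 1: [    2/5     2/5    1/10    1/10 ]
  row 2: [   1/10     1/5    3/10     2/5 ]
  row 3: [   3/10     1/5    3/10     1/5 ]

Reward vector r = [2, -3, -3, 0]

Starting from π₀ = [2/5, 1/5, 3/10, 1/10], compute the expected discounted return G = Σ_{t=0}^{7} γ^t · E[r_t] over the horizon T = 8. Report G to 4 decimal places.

t=0: π = [0.4000, 0.2000, 0.3000, 0.1000], E[r] = -0.7000, γ^t·E[r] = -0.700000, running G = -0.700000
t=1: π = [0.2600, 0.2000, 0.3400, 0.2000], E[r] = -1.1000, γ^t·E[r] = -0.770000, running G = -1.470000
t=2: π = [0.2520, 0.2140, 0.3120, 0.2220], E[r] = -1.0740, γ^t·E[r] = -0.526260, running G = -1.996260
t=3: π = [0.2590, 0.2176, 0.3076, 0.2158], E[r] = -1.0576, γ^t·E[r] = -0.362757, running G = -2.359017
t=4: π = [0.2602, 0.2176, 0.3083, 0.2139], E[r] = -1.0572, γ^t·E[r] = -0.253839, running G = -2.612855
t=5: π = [0.2601, 0.2175, 0.3085, 0.2139], E[r] = -1.0579, γ^t·E[r] = -0.177795, running G = -2.790650
t=6: π = [0.2600, 0.2175, 0.3085, 0.2139], E[r] = -1.0579, γ^t·E[r] = -0.124466, running G = -2.915116
t=7: π = [0.2600, 0.2175, 0.3085, 0.2140], E[r] = -1.0579, γ^t·E[r] = -0.087125, running G = -3.002240

G = -3.0022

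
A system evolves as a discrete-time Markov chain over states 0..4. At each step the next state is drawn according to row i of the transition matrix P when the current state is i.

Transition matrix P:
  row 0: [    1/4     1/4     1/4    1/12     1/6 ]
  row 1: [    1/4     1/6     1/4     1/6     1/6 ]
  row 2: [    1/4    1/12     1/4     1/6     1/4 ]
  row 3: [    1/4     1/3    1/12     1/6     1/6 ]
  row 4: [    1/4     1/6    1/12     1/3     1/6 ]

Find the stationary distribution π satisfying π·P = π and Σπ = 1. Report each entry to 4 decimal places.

π = [0.2500, 0.2010, 0.1902, 0.1763, 0.1825]

Balance equations π_j = Σ_i π_i·P[i][j]:
  π_0 = 1/4·π_0 + 1/4·π_1 + 1/4·π_2 + 1/4·π_3 + 1/4·π_4
  π_1 = 1/4·π_0 + 1/6·π_1 + 1/12·π_2 + 1/3·π_3 + 1/6·π_4
  π_2 = 1/4·π_0 + 1/4·π_1 + 1/4·π_2 + 1/12·π_3 + 1/12·π_4
  π_3 = 1/12·π_0 + 1/6·π_1 + 1/6·π_2 + 1/6·π_3 + 1/3·π_4
  normalize: π_0 + π_1 + π_2 + π_3 + π_4 = 1
Solving the linear system gives exactly π = [1/4, 353/1756, 167/878, 619/3512, 641/3512].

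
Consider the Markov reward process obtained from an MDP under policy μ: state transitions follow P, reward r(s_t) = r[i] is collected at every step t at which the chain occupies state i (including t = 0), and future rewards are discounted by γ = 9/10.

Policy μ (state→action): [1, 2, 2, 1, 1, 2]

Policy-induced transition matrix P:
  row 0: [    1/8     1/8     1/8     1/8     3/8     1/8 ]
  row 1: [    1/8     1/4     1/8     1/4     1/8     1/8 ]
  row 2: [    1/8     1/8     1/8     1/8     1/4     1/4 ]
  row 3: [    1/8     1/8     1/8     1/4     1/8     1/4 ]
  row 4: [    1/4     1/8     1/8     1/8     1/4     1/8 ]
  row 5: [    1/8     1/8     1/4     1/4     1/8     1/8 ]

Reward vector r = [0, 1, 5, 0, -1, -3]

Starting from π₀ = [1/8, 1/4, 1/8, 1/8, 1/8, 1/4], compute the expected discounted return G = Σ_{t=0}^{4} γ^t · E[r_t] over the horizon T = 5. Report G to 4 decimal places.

G = 0.6093

t=0: π = [0.1250, 0.2500, 0.1250, 0.1250, 0.1250, 0.2500], E[r] = 0.0000, γ^t·E[r] = 0.000000, running G = 0.000000
t=1: π = [0.1406, 0.1563, 0.1563, 0.2031, 0.1875, 0.1563], E[r] = 0.2813, γ^t·E[r] = 0.253125, running G = 0.253125
t=2: π = [0.1484, 0.1445, 0.1445, 0.1895, 0.2031, 0.1699], E[r] = 0.1543, γ^t·E[r] = 0.124980, running G = 0.378105
t=3: π = [0.1504, 0.1431, 0.1462, 0.1880, 0.2056, 0.1667], E[r] = 0.1685, γ^t·E[r] = 0.122805, running G = 0.500911
t=4: π = [0.1507, 0.1429, 0.1458, 0.1872, 0.2066, 0.1668], E[r] = 0.1652, γ^t·E[r] = 0.108382, running G = 0.609293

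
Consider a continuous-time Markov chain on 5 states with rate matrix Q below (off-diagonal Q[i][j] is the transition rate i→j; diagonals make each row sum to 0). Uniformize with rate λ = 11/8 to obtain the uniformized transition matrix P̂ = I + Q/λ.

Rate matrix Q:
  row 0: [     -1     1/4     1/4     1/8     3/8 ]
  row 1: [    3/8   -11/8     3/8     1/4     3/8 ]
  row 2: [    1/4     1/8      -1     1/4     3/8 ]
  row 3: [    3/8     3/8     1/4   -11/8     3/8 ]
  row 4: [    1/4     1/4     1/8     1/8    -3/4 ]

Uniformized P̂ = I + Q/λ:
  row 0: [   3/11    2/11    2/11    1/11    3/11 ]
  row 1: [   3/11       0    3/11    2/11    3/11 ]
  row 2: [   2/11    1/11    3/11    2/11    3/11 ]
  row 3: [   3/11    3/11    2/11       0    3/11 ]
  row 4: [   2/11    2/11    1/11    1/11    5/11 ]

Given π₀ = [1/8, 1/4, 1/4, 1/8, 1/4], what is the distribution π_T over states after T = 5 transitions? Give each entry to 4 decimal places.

π = [0.2259, 0.1484, 0.1815, 0.1108, 0.3333]

t=0: π = [0.1250, 0.2500, 0.2500, 0.1250, 0.2500]
t=1: π = [0.2273, 0.1250, 0.2045, 0.1250, 0.3182]
t=2: π = [0.2252, 0.1519, 0.1829, 0.1095, 0.3306]
t=3: π = [0.2261, 0.1475, 0.1822, 0.1114, 0.3328]
t=4: π = [0.2259, 0.1486, 0.1815, 0.1108, 0.3332]
t=5: π = [0.2259, 0.1484, 0.1815, 0.1108, 0.3333]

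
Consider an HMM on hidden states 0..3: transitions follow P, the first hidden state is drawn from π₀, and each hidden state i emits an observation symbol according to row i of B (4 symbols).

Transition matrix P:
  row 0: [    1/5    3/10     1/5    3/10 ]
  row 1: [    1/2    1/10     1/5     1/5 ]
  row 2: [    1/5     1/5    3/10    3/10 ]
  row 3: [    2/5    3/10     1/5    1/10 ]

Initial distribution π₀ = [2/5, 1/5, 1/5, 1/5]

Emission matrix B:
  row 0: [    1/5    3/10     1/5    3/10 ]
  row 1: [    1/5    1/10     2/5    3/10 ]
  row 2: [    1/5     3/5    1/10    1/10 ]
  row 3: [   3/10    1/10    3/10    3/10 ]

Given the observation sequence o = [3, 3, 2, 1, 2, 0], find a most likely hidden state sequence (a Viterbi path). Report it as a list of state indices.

path = [0, 3, 1, 0, 1, 0]

t=0: δ = [1.200e-01, 6.000e-02, 2.000e-02, 6.000e-02]  (obs o_0=3)
t=1: δ = [9.000e-03, 1.080e-02, 2.400e-03, 1.080e-02]  ψ = [1, 0, 0, 0]  (obs o_1=3)
t=2: δ = [1.080e-03, 1.296e-03, 2.160e-04, 8.100e-04]  ψ = [1, 3, 1, 0]  (obs o_2=2)
t=3: δ = [1.944e-04, 3.240e-05, 1.555e-04, 3.240e-05]  ψ = [1, 0, 1, 0]  (obs o_3=1)
t=4: δ = [7.776e-06, 2.333e-05, 4.666e-06, 1.750e-05]  ψ = [0, 0, 2, 0]  (obs o_4=2)
t=5: δ = [2.333e-06, 1.050e-06, 9.331e-07, 1.400e-06]  ψ = [1, 3, 1, 1]  (obs o_5=0)
backtrack: best end state = 0; path = [0, 3, 1, 0, 1, 0]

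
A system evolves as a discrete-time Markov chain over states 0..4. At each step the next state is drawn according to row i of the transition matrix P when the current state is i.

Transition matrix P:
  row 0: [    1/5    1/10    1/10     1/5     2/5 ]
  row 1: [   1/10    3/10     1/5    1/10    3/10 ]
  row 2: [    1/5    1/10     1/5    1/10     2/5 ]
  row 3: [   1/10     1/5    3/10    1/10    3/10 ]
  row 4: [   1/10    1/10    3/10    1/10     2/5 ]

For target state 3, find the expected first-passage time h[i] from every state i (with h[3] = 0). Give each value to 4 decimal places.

First-step conditioning: h[3] = 0; for i ≠ 3, h[i] = 1 + Σ_k P[i][k]·h[k].
  h[0] = 1 + 1/5·h[0] + 1/10·h[1] + 1/10·h[2] + 2/5·h[4]
  h[1] = 1 + 1/10·h[0] + 3/10·h[1] + 1/5·h[2] + 3/10·h[4]
  h[2] = 1 + 1/5·h[0] + 1/10·h[1] + 1/5·h[2] + 2/5·h[4]
  h[4] = 1 + 1/10·h[0] + 1/10·h[1] + 3/10·h[2] + 2/5·h[4]
Solving the 4×4 linear system over states ≠ 3 gives exactly h = [7200/919, 8090/919, 8000/919, 0, 8080/919] (h[3] = 0 is the target).

h = [7.8346, 8.8030, 8.7051, 0.0000, 8.7922]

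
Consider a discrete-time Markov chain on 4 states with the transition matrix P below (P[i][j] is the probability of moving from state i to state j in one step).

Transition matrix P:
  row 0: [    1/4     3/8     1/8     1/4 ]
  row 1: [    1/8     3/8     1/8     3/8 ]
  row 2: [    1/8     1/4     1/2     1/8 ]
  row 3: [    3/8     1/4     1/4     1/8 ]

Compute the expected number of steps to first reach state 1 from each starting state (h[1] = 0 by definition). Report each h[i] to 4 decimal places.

h = [3.1186, 0.0000, 3.6610, 3.5254]

First-step conditioning: h[1] = 0; for i ≠ 1, h[i] = 1 + Σ_k P[i][k]·h[k].
  h[0] = 1 + 1/4·h[0] + 1/8·h[2] + 1/4·h[3]
  h[2] = 1 + 1/8·h[0] + 1/2·h[2] + 1/8·h[3]
  h[3] = 1 + 3/8·h[0] + 1/4·h[2] + 1/8·h[3]
Solving the 3×3 linear system over states ≠ 1 gives exactly h = [184/59, 0, 216/59, 208/59] (h[1] = 0 is the target).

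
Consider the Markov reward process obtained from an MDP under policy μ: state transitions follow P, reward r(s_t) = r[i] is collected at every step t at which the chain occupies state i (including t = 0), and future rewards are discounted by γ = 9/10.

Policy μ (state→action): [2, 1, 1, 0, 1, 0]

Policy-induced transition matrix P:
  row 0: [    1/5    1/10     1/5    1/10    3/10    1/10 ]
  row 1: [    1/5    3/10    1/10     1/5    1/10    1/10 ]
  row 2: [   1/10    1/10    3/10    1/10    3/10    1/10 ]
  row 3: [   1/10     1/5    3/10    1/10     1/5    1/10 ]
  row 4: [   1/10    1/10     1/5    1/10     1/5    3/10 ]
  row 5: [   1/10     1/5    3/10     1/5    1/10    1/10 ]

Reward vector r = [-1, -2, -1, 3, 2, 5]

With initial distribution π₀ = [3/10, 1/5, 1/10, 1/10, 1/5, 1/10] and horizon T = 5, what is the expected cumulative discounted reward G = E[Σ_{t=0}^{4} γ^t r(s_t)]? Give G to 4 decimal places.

G = 2.9661

t=0: π = [0.3000, 0.2000, 0.1000, 0.1000, 0.2000, 0.1000], E[r] = 0.4000, γ^t·E[r] = 0.400000, running G = 0.400000
t=1: π = [0.1500, 0.1600, 0.2100, 0.1300, 0.2100, 0.1400], E[r] = 0.8300, γ^t·E[r] = 0.747000, running G = 1.147000
t=2: π = [0.1310, 0.1590, 0.2320, 0.1300, 0.2060, 0.1420], E[r] = 0.8310, γ^t·E[r] = 0.673110, running G = 1.820110
t=3: π = [0.1290, 0.1590, 0.2345, 0.1301, 0.2062, 0.1412], E[r] = 0.8272, γ^t·E[r] = 0.603029, running G = 2.423139
t=4: π = [0.1288, 0.1589, 0.2347, 0.1300, 0.2063, 0.1412], E[r] = 0.8276, γ^t·E[r] = 0.542975, running G = 2.966114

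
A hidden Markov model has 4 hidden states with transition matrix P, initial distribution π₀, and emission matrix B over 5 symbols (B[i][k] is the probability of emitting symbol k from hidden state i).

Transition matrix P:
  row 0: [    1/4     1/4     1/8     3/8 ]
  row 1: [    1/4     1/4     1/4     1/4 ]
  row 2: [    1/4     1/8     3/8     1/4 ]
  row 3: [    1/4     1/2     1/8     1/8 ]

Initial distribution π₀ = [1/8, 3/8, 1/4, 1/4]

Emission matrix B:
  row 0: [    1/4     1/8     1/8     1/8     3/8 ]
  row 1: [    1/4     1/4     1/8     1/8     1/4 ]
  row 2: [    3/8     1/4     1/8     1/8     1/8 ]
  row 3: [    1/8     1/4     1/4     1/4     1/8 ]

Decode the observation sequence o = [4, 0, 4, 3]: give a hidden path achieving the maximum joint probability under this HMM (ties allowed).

path = [1, 2, 0, 3]

t=0: δ = [4.688e-02, 9.375e-02, 3.125e-02, 3.125e-02]  (obs o_0=4)
t=1: δ = [5.859e-03, 5.859e-03, 8.789e-03, 2.930e-03]  ψ = [1, 1, 1, 1]  (obs o_1=0)
t=2: δ = [8.240e-04, 3.662e-04, 4.120e-04, 2.747e-04]  ψ = [2, 0, 2, 0]  (obs o_2=4)
t=3: δ = [2.575e-05, 2.575e-05, 1.931e-05, 7.725e-05]  ψ = [0, 0, 2, 0]  (obs o_3=3)
backtrack: best end state = 3; path = [1, 2, 0, 3]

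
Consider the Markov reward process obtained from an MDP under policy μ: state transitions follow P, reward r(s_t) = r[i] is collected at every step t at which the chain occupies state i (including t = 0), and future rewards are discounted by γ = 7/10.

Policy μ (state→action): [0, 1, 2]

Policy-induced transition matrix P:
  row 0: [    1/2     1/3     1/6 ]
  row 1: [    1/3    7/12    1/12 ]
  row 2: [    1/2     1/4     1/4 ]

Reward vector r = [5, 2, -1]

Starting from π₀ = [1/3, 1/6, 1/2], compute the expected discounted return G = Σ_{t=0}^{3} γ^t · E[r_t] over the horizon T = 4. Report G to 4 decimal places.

G = 5.8700

t=0: π = [0.3333, 0.1667, 0.5000], E[r] = 1.5000, γ^t·E[r] = 1.500000, running G = 1.500000
t=1: π = [0.4722, 0.3333, 0.1944], E[r] = 2.8333, γ^t·E[r] = 1.983333, running G = 3.483333
t=2: π = [0.4444, 0.4005, 0.1551], E[r] = 2.8681, γ^t·E[r] = 1.405347, running G = 4.888681
t=3: π = [0.4333, 0.4205, 0.1462], E[r] = 2.8611, γ^t·E[r] = 0.981361, running G = 5.870042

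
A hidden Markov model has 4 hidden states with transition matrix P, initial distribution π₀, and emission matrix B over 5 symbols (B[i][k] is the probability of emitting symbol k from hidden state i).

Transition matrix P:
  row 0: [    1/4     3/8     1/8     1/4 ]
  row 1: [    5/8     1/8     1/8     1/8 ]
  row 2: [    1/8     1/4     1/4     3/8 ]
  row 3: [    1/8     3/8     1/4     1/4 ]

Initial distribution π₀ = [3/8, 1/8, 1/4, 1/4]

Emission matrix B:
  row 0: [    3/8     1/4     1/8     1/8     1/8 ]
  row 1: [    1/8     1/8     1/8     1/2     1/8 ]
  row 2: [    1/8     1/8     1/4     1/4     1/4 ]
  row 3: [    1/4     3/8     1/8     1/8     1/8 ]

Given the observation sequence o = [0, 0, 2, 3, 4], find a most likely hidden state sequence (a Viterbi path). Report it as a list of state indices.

t=0: δ = [1.406e-01, 1.562e-02, 3.125e-02, 6.250e-02]  (obs o_0=0)
t=1: δ = [1.318e-02, 6.592e-03, 2.197e-03, 8.789e-03]  ψ = [0, 0, 0, 0]  (obs o_1=0)
t=2: δ = [5.150e-04, 6.180e-04, 5.493e-04, 4.120e-04]  ψ = [1, 0, 3, 0]  (obs o_2=2)
t=3: δ = [4.828e-05, 9.656e-05, 3.433e-05, 2.575e-05]  ψ = [1, 0, 2, 2]  (obs o_3=3)
t=4: δ = [7.544e-06, 2.263e-06, 3.017e-06, 1.609e-06]  ψ = [1, 0, 1, 2]  (obs o_4=4)
backtrack: best end state = 0; path = [0, 1, 0, 1, 0]

path = [0, 1, 0, 1, 0]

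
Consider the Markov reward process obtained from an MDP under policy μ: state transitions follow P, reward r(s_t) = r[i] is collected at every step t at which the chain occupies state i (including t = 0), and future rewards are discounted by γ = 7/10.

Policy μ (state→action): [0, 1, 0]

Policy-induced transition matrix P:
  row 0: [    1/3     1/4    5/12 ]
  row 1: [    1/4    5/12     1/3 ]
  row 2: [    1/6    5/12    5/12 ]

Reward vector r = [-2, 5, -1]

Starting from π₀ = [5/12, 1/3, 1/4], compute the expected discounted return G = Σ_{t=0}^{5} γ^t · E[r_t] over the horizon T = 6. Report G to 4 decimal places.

G = 2.4143

t=0: π = [0.4167, 0.3333, 0.2500], E[r] = 0.5833, γ^t·E[r] = 0.583333, running G = 0.583333
t=1: π = [0.2639, 0.3472, 0.3889], E[r] = 0.8194, γ^t·E[r] = 0.573611, running G = 1.156944
t=2: π = [0.2396, 0.3727, 0.3877], E[r] = 0.9965, γ^t·E[r] = 0.488299, running G = 1.645243
t=3: π = [0.2377, 0.3767, 0.3856], E[r] = 1.0228, γ^t·E[r] = 0.350807, running G = 1.996051
t=4: π = [0.2377, 0.3771, 0.3853], E[r] = 1.0247, γ^t·E[r] = 0.246025, running G = 2.242075
t=5: π = [0.2377, 0.3771, 0.3852], E[r] = 1.0246, γ^t·E[r] = 0.172210, running G = 2.414285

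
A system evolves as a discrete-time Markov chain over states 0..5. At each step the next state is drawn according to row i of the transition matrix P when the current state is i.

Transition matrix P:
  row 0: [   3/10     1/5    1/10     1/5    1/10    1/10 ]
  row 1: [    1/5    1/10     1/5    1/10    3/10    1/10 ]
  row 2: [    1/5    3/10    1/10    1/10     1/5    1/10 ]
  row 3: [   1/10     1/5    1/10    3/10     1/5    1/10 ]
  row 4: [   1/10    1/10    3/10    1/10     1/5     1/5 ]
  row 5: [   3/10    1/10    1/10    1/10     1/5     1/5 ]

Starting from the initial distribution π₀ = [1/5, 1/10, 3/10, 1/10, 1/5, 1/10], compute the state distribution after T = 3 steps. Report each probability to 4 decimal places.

t=0: π = [0.2000, 0.1000, 0.3000, 0.1000, 0.2000, 0.1000]
t=1: π = [0.2000, 0.1900, 0.1500, 0.1400, 0.1900, 0.1300]
t=2: π = [0.2000, 0.1640, 0.1570, 0.1480, 0.1990, 0.1320]
t=3: π = [0.1985, 0.1662, 0.1562, 0.1496, 0.1964, 0.1331]

π = [0.1985, 0.1662, 0.1562, 0.1496, 0.1964, 0.1331]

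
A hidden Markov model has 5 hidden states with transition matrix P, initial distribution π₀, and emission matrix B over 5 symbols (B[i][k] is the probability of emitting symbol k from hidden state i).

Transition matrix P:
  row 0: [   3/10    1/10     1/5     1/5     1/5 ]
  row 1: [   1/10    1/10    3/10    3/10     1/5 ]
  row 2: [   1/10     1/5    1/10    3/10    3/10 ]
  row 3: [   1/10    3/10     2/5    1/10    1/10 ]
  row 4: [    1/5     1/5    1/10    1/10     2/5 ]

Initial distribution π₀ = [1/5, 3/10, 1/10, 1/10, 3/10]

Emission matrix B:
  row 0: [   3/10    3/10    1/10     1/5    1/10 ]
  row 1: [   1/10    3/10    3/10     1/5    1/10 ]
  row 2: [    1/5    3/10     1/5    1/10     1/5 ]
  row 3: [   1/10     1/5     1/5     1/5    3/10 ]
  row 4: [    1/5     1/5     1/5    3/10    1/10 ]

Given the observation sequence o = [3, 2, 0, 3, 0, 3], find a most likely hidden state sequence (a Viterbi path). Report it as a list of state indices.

t=0: δ = [4.000e-02, 6.000e-02, 1.000e-02, 2.000e-02, 9.000e-02]  (obs o_0=3)
t=1: δ = [1.800e-03, 5.400e-03, 3.600e-03, 3.600e-03, 7.200e-03]  ψ = [4, 4, 1, 1, 4]  (obs o_1=2)
t=2: δ = [4.320e-04, 1.440e-04, 3.240e-04, 1.620e-04, 5.760e-04]  ψ = [4, 4, 1, 1, 4]  (obs o_2=0)
t=3: δ = [2.592e-05, 2.304e-05, 8.640e-06, 1.944e-05, 6.912e-05]  ψ = [0, 4, 0, 2, 4]  (obs o_3=3)
t=4: δ = [4.147e-06, 1.382e-06, 1.555e-06, 6.912e-07, 5.530e-06]  ψ = [4, 4, 3, 1, 4]  (obs o_4=0)
t=5: δ = [2.488e-07, 2.212e-07, 8.294e-08, 1.659e-07, 6.636e-07]  ψ = [0, 4, 0, 0, 4]  (obs o_5=3)
backtrack: best end state = 4; path = [4, 4, 4, 4, 4, 4]

path = [4, 4, 4, 4, 4, 4]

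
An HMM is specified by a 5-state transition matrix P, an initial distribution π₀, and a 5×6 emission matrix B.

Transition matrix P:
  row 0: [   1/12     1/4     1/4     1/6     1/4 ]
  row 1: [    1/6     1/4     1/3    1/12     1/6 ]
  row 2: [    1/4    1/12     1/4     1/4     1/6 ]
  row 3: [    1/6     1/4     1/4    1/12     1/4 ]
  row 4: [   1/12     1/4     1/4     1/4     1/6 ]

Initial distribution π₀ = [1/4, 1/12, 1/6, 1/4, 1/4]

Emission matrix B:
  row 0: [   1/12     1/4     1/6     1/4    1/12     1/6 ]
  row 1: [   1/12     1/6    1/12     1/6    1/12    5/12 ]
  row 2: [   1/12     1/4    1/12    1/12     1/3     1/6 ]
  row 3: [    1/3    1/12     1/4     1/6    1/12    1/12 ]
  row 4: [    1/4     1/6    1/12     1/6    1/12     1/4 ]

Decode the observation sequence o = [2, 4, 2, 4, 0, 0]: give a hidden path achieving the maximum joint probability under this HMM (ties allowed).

t=0: δ = [4.167e-02, 6.944e-03, 1.389e-02, 6.250e-02, 2.083e-02]  (obs o_0=2)
t=1: δ = [8.681e-04, 1.302e-03, 5.208e-03, 5.787e-04, 1.302e-03]  ψ = [3, 3, 3, 0, 3]  (obs o_1=4)
t=2: δ = [2.170e-04, 3.617e-05, 1.085e-04, 3.255e-04, 7.234e-05]  ψ = [2, 2, 2, 2, 2]  (obs o_2=2)
t=3: δ = [4.521e-06, 6.782e-06, 2.713e-05, 3.014e-06, 6.782e-06]  ψ = [3, 3, 3, 0, 3]  (obs o_3=4)
t=4: δ = [5.651e-07, 1.884e-07, 5.651e-07, 2.261e-06, 1.130e-06]  ψ = [2, 2, 2, 2, 2]  (obs o_4=0)
t=5: δ = [3.140e-08, 4.710e-08, 4.710e-08, 9.419e-08, 1.413e-07]  ψ = [3, 3, 3, 4, 3]  (obs o_5=0)
backtrack: best end state = 4; path = [3, 2, 3, 2, 3, 4]

path = [3, 2, 3, 2, 3, 4]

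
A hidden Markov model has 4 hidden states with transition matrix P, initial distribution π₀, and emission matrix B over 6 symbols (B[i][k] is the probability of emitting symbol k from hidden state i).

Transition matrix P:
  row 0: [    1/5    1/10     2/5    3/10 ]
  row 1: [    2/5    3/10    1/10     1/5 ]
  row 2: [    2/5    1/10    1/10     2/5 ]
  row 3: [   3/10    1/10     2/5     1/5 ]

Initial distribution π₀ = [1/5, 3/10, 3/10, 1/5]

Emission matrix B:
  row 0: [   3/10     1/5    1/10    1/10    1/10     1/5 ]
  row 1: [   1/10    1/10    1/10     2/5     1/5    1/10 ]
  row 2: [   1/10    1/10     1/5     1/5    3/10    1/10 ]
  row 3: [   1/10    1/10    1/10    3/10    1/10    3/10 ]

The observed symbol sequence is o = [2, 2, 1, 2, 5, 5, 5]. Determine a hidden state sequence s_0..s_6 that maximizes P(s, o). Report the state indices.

path = [2, 3, 0, 2, 3, 0, 3]

t=0: δ = [2.000e-02, 3.000e-02, 6.000e-02, 2.000e-02]  (obs o_0=2)
t=1: δ = [2.400e-03, 9.000e-04, 1.600e-03, 2.400e-03]  ψ = [2, 1, 0, 2]  (obs o_1=2)
t=2: δ = [1.440e-04, 2.700e-05, 9.600e-05, 7.200e-05]  ψ = [3, 1, 0, 0]  (obs o_2=1)
t=3: δ = [3.840e-06, 1.440e-06, 1.152e-05, 4.320e-06]  ψ = [2, 0, 0, 0]  (obs o_3=2)
t=4: δ = [9.216e-07, 1.152e-07, 1.728e-07, 1.382e-06]  ψ = [2, 2, 3, 2]  (obs o_4=5)
t=5: δ = [8.294e-08, 1.382e-08, 5.530e-08, 8.294e-08]  ψ = [3, 3, 3, 0]  (obs o_5=5)
t=6: δ = [4.977e-09, 8.294e-10, 3.318e-09, 7.465e-09]  ψ = [3, 0, 0, 0]  (obs o_6=5)
backtrack: best end state = 3; path = [2, 3, 0, 2, 3, 0, 3]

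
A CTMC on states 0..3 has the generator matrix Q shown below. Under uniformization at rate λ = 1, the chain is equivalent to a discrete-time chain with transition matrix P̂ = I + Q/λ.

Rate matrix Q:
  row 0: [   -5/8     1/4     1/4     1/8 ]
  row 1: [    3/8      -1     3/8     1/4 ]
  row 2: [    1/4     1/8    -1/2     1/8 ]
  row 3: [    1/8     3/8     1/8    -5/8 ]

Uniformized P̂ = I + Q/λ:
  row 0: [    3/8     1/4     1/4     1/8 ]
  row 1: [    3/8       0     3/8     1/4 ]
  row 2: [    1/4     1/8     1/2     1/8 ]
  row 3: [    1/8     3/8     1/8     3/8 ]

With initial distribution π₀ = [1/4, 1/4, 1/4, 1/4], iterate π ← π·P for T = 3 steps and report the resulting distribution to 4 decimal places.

π = [0.2837, 0.1870, 0.3296, 0.1997]

t=0: π = [0.2500, 0.2500, 0.2500, 0.2500]
t=1: π = [0.2813, 0.1875, 0.3125, 0.2188]
t=2: π = [0.2813, 0.1914, 0.3242, 0.2031]
t=3: π = [0.2837, 0.1870, 0.3296, 0.1997]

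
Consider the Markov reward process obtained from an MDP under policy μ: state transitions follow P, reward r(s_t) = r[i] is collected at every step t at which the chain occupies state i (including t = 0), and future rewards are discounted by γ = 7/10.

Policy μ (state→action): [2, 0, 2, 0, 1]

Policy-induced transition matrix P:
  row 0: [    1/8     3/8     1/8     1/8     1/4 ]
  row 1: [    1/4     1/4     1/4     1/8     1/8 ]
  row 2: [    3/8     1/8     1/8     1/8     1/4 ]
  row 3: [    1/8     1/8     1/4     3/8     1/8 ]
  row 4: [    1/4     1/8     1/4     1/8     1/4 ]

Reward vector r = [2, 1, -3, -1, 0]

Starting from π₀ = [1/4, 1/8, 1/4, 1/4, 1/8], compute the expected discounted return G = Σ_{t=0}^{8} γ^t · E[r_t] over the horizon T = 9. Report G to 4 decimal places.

t=0: π = [0.2500, 0.1250, 0.2500, 0.2500, 0.1250], E[r] = -0.3750, γ^t·E[r] = -0.375000, running G = -0.375000
t=1: π = [0.2188, 0.2031, 0.1875, 0.1875, 0.2031], E[r] = -0.1094, γ^t·E[r] = -0.076563, running G = -0.451563
t=2: π = [0.2227, 0.2051, 0.1992, 0.1719, 0.2012], E[r] = -0.1191, γ^t·E[r] = -0.058379, running G = -0.509941
t=3: π = [0.2256, 0.2063, 0.1973, 0.1680, 0.2029], E[r] = -0.1023, γ^t·E[r] = -0.035087, running G = -0.545029
t=4: π = [0.2255, 0.2072, 0.1971, 0.1670, 0.2032], E[r] = -0.1003, γ^t·E[r] = -0.024085, running G = -0.569113
t=5: π = [0.2256, 0.2073, 0.1972, 0.1667, 0.2032], E[r] = -0.0998, γ^t·E[r] = -0.016779, running G = -0.585892
t=6: π = [0.2256, 0.2073, 0.1972, 0.1667, 0.2032], E[r] = -0.0996, γ^t·E[r] = -0.011722, running G = -0.597615
t=7: π = [0.2256, 0.2073, 0.1972, 0.1667, 0.2033], E[r] = -0.0996, γ^t·E[r] = -0.008203, running G = -0.605818
t=8: π = [0.2256, 0.2073, 0.1972, 0.1667, 0.2033], E[r] = -0.0996, γ^t·E[r] = -0.005742, running G = -0.611559

G = -0.6116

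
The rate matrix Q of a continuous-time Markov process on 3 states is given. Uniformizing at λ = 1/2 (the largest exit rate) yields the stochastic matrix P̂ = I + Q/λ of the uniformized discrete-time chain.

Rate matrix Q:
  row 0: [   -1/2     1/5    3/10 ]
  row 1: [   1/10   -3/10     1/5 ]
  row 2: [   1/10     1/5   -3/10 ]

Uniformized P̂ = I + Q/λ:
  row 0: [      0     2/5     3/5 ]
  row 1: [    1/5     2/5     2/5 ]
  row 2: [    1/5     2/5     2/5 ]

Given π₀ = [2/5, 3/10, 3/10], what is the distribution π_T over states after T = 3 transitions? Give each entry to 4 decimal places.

t=0: π = [0.4000, 0.3000, 0.3000]
t=1: π = [0.1200, 0.4000, 0.4800]
t=2: π = [0.1760, 0.4000, 0.4240]
t=3: π = [0.1648, 0.4000, 0.4352]

π = [0.1648, 0.4000, 0.4352]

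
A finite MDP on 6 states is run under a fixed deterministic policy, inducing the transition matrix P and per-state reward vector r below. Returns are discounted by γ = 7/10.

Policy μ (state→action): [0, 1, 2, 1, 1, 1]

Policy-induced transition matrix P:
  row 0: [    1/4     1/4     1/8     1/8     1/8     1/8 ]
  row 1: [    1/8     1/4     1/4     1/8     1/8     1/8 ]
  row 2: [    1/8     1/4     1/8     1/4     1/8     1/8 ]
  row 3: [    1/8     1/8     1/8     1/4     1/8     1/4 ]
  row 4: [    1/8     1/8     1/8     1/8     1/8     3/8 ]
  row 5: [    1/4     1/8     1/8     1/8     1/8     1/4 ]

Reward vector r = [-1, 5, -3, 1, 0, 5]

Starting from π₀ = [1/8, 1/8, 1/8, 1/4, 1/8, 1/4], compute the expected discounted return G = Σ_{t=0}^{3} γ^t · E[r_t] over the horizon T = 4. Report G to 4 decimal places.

G = 3.9483

t=0: π = [0.1250, 0.1250, 0.1250, 0.2500, 0.1250, 0.2500], E[r] = 1.6250, γ^t·E[r] = 1.625000, running G = 1.625000
t=1: π = [0.1719, 0.1719, 0.1406, 0.1719, 0.1250, 0.2188], E[r] = 1.5313, γ^t·E[r] = 1.071875, running G = 2.696875
t=2: π = [0.1738, 0.1855, 0.1465, 0.1641, 0.1250, 0.2051], E[r] = 1.5039, γ^t·E[r] = 0.736914, running G = 3.433789
t=3: π = [0.1724, 0.1882, 0.1482, 0.1638, 0.1250, 0.2024], E[r] = 1.5000, γ^t·E[r] = 0.514500, running G = 3.948289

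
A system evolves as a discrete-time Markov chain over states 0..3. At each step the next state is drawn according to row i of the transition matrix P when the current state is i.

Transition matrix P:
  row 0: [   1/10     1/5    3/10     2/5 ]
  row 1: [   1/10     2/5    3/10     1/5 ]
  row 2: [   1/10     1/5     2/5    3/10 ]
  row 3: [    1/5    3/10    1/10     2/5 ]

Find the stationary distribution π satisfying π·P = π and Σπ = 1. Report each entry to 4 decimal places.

Balance equations π_j = Σ_i π_i·P[i][j]:
  π_0 = 1/10·π_0 + 1/10·π_1 + 1/10·π_2 + 1/5·π_3
  π_1 = 1/5·π_0 + 2/5·π_1 + 1/5·π_2 + 3/10·π_3
  π_2 = 3/10·π_0 + 3/10·π_1 + 2/5·π_2 + 1/10·π_3
  normalize: π_0 + π_1 + π_2 + π_3 = 1
Solving the linear system gives exactly π = [5/38, 11/38, 5/19, 6/19].

π = [0.1316, 0.2895, 0.2632, 0.3158]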